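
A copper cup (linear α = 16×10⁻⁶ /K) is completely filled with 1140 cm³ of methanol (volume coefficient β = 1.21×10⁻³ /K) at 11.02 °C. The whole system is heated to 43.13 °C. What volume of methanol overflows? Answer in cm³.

The cup also expands: β_container ≈ 3α = 4.8×10⁻⁵ /K
Net overflow = V₀(β_liq − 3α_cont)ΔT
β − 3α = 1.21×10⁻³ − 4.8×10⁻⁵ = 1.162×10⁻³ /K; ΔT = 32.11 K
ΔV = 1140 × 1.162×10⁻³ × 32.11 = 42.5 cm³

42.5 cm³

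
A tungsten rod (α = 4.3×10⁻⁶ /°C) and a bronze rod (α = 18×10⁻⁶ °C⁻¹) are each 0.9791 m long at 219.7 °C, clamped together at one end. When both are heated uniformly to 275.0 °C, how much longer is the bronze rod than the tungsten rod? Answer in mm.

0.742 mm

ΔT = 55.3 K
tungsten: ΔL = 4.3×10⁻⁶ × 0.9791 m × 55.3 = 2.3282×10⁻⁴ m = 0.23282 mm
bronze: ΔL = 18×10⁻⁶ × 0.9791 m × 55.3 = 9.7460×10⁻⁴ m = 0.97460 mm
difference = 0.97460 − 0.23282 = 0.74178 mm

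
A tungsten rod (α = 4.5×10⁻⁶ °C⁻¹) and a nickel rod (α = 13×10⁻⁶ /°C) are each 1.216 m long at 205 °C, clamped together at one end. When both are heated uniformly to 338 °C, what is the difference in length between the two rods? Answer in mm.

ΔT = 133 K
tungsten: ΔL = 4.5×10⁻⁶ × 1.216 m × 133 = 7.2778×10⁻⁴ m = 0.72778 mm
nickel: ΔL = 13×10⁻⁶ × 1.216 m × 133 = 2.1025×10⁻³ m = 2.1025 mm
difference = 2.1025 − 0.72778 = 1.37472 mm

1.37 mm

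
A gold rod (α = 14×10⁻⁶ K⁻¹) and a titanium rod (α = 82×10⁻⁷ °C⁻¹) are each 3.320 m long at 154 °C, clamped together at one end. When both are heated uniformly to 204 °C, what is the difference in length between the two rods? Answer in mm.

ΔT = 50 K
gold: ΔL = 14×10⁻⁶ × 3.320 m × 50 = 2.3240×10⁻³ m = 2.3240 mm
titanium: ΔL = 82×10⁻⁷ × 3.320 m × 50 = 1.3612×10⁻³ m = 1.3612 mm
difference = 2.3240 − 1.3612 = 0.9628 mm

0.963 mm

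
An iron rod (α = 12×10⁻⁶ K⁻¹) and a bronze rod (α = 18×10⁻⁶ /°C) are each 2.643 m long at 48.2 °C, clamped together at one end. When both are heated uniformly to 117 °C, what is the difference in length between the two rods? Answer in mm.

ΔT = 68.8 K
iron: ΔL = 12×10⁻⁶ × 2.643 m × 68.8 = 2.1821×10⁻³ m = 2.1821 mm
bronze: ΔL = 18×10⁻⁶ × 2.643 m × 68.8 = 3.2731×10⁻³ m = 3.2731 mm
difference = 3.2731 − 2.1821 = 1.0910 mm

1.09 mm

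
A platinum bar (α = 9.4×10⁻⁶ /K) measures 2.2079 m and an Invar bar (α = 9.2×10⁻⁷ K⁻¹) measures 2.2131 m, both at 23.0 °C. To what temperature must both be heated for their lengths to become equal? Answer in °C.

L₁(1 + α₁ΔT) = L₂(1 + α₂ΔT) ⇒ ΔT = (L₂ − L₁)/(α₁L₁ − α₂L₂)
L₂ − L₁ = 2.2131 − 2.2079 = 5.20×10⁻³ m
α₁L₁ − α₂L₂ = 9.4×10⁻⁶×2.2079 − 9.2×10⁻⁷×2.2131 = 1.8718208×10⁻⁵ m/K
ΔT = 5.20×10⁻³ / 1.8718208×10⁻⁵ = 277.804 K
T = 23.0 + 277.804 = 300.804 °C

T = 300.8 °C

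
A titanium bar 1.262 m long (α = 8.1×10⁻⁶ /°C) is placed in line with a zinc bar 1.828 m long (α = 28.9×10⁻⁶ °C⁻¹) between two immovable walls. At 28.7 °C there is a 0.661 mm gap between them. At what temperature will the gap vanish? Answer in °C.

α₁L₁ = 1.02222×10⁻⁵ m/K, α₂L₂ = 5.28292×10⁻⁵ m/K → total 6.30514×10⁻⁵ m/K
ΔT = g/(α₁L₁+α₂L₂) = 6.61×10⁻⁴ / 6.30514×10⁻⁵ = 10.484 K
T = 28.7 + 10.484 = 39.184 °C

T = 39.2 °C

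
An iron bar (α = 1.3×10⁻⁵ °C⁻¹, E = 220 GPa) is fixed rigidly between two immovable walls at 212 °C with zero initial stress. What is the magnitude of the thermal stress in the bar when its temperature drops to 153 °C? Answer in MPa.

Fully constrained: the free strain ε = αΔT is blocked, so σ = Eε = EαΔT.
|ΔT| = 59 K
σ = 220×10⁹ × 1.3×10⁻⁵ × 59 = 1.69×10⁸ Pa

σ = 169 MPa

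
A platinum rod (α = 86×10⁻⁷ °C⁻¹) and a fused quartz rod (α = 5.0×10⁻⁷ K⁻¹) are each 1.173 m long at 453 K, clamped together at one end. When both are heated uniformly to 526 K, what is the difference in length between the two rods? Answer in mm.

0.694 mm

ΔT = 73 K
platinum: ΔL = 86×10⁻⁷ × 1.173 m × 73 = 7.3641×10⁻⁴ m = 0.73641 mm
fused quartz: ΔL = 5.0×10⁻⁷ × 1.173 m × 73 = 4.2814×10⁻⁵ m = 0.042814 mm
difference = 0.73641 − 0.042814 = 0.693596 mm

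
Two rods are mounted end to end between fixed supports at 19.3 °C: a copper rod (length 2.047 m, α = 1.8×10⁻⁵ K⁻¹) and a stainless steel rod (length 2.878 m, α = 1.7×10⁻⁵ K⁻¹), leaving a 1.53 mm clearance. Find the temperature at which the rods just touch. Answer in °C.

Gap closes when ΔL₁ + ΔL₂ = 1.53 mm = 1.53×10⁻³ m
(α₁L₁ + α₂L₂)ΔT = g
α₁L₁ + α₂L₂ = 1.8×10⁻⁵×2.047 + 1.7×10⁻⁵×2.878 = 8.5772×10⁻⁵ m/K
ΔT = 1.53×10⁻³ / 8.5772×10⁻⁵ = 17.838 K
T = 19.3 + 17.838 = 37.138 °C

T = 37.1 °C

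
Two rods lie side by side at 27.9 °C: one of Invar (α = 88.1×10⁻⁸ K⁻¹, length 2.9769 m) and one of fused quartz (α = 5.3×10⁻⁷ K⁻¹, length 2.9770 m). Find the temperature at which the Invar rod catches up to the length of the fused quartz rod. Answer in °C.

T = 123.6 °C

Equal length when α₁L₁ΔT − α₂L₂ΔT = L₂ − L₁ = 1.00×10⁻⁴ m
α₁L₁ = 2.6226489×10⁻⁶, α₂L₂ = 1.57781×10⁻⁶ → Δ(αL) = 1.0448389×10⁻⁶ m/K
ΔT = 1.00×10⁻⁴ / 1.0448389×10⁻⁶ = 95.709 K, so T = 27.9 + 95.709 = 123.609 °C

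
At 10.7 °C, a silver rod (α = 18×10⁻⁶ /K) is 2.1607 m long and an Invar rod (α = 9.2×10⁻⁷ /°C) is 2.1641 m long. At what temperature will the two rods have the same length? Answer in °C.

Equal length when α₁L₁ΔT − α₂L₂ΔT = L₂ − L₁ = 3.40×10⁻³ m
α₁L₁ = 3.88926×10⁻⁵, α₂L₂ = 1.990972×10⁻⁶ → Δ(αL) = 3.6901628×10⁻⁵ m/K
ΔT = 3.40×10⁻³ / 3.6901628×10⁻⁵ = 92.137 K, so T = 10.7 + 92.137 = 102.837 °C

T = 102.8 °C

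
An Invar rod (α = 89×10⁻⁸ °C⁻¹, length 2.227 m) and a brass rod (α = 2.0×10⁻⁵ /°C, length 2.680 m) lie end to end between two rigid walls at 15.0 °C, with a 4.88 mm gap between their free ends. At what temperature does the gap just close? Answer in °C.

T = 103 °C

α₁L₁ = 1.98203×10⁻⁶ m/K, α₂L₂ = 5.360×10⁻⁵ m/K → total 5.558203×10⁻⁵ m/K
ΔT = g/(α₁L₁+α₂L₂) = 4.88×10⁻³ / 5.558203×10⁻⁵ = 87.80 K
T = 15.0 + 87.80 = 102.80 °C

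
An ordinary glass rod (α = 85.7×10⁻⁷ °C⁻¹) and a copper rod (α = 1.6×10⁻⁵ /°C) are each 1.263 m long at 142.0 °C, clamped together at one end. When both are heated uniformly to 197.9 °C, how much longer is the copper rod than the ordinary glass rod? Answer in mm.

ΔT = 55.9 K
ordinary glass: ΔL = 85.7×10⁻⁷ × 1.263 m × 55.9 = 6.0506×10⁻⁴ m = 0.60506 mm
copper: ΔL = 1.6×10⁻⁵ × 1.263 m × 55.9 = 1.1296×10⁻³ m = 1.1296 mm
difference = 1.1296 − 0.60506 = 0.52454 mm

0.525 mm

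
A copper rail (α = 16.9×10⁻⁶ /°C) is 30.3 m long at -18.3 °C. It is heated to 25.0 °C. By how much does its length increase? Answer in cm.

|ΔT| = |25.0 − (-18.3)| = 43.3 K
ΔL = αL₀ΔT = (16.9×10⁻⁶)(30.3)(43.3) = 2.22×10⁻² m

ΔL = 2.22 cm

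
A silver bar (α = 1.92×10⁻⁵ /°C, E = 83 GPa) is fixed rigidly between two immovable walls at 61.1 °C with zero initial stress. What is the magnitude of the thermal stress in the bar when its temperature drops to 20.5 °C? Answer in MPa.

Fully constrained: the free strain ε = αΔT is blocked, so σ = Eε = EαΔT.
|ΔT| = 40.6 K
σ = 83.0×10⁹ × 1.92×10⁻⁵ × 40.6 = 6.47×10⁷ Pa

σ = 64.7 MPa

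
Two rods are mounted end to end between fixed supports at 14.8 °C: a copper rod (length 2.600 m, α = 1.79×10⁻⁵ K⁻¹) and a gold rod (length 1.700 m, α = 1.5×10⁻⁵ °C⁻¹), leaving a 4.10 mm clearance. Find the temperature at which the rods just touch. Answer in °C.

Gap closes when ΔL₁ + ΔL₂ = 4.10 mm = 4.10×10⁻³ m
(α₁L₁ + α₂L₂)ΔT = g
α₁L₁ + α₂L₂ = 1.79×10⁻⁵×2.600 + 1.5×10⁻⁵×1.700 = 7.204×10⁻⁵ m/K
ΔT = 4.10×10⁻³ / 7.204×10⁻⁵ = 56.913 K
T = 14.8 + 56.913 = 71.713 °C

T = 71.7 °C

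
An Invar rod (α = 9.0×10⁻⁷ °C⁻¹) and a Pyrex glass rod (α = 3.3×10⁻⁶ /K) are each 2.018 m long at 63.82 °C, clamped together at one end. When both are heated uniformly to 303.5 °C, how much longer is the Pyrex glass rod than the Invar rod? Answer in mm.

1.16 mm

ΔT = 239.68 K
Invar: ΔL = 9.0×10⁻⁷ × 2.018 m × 239.68 = 4.3531×10⁻⁴ m = 0.43531 mm
Pyrex glass: ΔL = 3.3×10⁻⁶ × 2.018 m × 239.68 = 1.5961×10⁻³ m = 1.5961 mm
difference = 1.5961 − 0.43531 = 1.16079 mm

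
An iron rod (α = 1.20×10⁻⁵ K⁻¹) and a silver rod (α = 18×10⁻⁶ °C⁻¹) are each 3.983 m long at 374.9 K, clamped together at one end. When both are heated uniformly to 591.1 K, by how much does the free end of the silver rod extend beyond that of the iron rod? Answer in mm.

5.17 mm

ΔT = 216.2 K
iron: ΔL = 1.20×10⁻⁵ × 3.983 m × 216.2 = 1.0333×10⁻² m = 10.333 mm
silver: ΔL = 18×10⁻⁶ × 3.983 m × 216.2 = 1.5500×10⁻² m = 15.500 mm
difference = 15.500 − 10.333 = 5.167 mm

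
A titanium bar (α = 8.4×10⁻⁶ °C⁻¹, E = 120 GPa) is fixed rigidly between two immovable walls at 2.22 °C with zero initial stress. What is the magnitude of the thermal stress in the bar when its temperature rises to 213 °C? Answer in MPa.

Fully constrained: the free strain ε = αΔT is blocked, so σ = Eε = EαΔT.
|ΔT| = 210.78 K
σ = 120×10⁹ × 8.4×10⁻⁶ × 210.78 = 2.12×10⁸ Pa

σ = 212 MPa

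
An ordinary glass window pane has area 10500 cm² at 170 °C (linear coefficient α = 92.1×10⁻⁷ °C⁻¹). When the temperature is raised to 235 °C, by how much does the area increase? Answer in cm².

Area coefficient ≈ 2α; |ΔT| = 65 K
ΔA = 2αA₀ΔT = 2(92.1×10⁻⁷)(10500)(65) = 12.6 cm²

ΔA = 12.6 cm²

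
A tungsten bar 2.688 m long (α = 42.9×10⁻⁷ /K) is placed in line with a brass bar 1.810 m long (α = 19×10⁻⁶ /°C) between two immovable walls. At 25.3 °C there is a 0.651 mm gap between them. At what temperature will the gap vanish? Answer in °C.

T = 39.5 °C

Gap closes when ΔL₁ + ΔL₂ = 0.651 mm = 6.51×10⁻⁴ m
(α₁L₁ + α₂L₂)ΔT = g
α₁L₁ + α₂L₂ = 42.9×10⁻⁷×2.688 + 19×10⁻⁶×1.810 = 4.592152×10⁻⁵ m/K
ΔT = 6.51×10⁻⁴ / 4.592152×10⁻⁵ = 14.176 K
T = 25.3 + 14.176 = 39.476 °C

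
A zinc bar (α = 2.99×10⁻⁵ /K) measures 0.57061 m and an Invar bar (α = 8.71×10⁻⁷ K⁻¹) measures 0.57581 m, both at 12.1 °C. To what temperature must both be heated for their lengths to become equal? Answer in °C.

T = 326.1 °C

L₁(1 + α₁ΔT) = L₂(1 + α₂ΔT) ⇒ ΔT = (L₂ − L₁)/(α₁L₁ − α₂L₂)
L₂ − L₁ = 0.57581 − 0.57061 = 5.20×10⁻³ m
α₁L₁ − α₂L₂ = 2.99×10⁻⁵×0.57061 − 8.71×10⁻⁷×0.57581 = 1.655970849×10⁻⁵ m/K
ΔT = 5.20×10⁻³ / 1.655970849×10⁻⁵ = 314.015 K
T = 12.1 + 314.015 = 326.115 °C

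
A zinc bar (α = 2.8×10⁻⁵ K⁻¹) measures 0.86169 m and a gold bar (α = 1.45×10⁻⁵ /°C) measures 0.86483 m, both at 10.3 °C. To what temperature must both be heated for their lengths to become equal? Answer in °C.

L₁(1 + α₁ΔT) = L₂(1 + α₂ΔT) ⇒ ΔT = (L₂ − L₁)/(α₁L₁ − α₂L₂)
L₂ − L₁ = 0.86483 − 0.86169 = 3.14×10⁻³ m
α₁L₁ − α₂L₂ = 2.8×10⁻⁵×0.86169 − 1.45×10⁻⁵×0.86483 = 1.1587285×10⁻⁵ m/K
ΔT = 3.14×10⁻³ / 1.1587285×10⁻⁵ = 270.987 K
T = 10.3 + 270.987 = 281.287 °C

T = 281.3 °C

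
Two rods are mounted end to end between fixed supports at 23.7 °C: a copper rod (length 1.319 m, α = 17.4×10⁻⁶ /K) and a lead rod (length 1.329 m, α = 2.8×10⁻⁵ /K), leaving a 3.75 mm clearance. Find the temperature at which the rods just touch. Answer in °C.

α₁L₁ = 2.29506×10⁻⁵ m/K, α₂L₂ = 3.7212×10⁻⁵ m/K → total 6.01626×10⁻⁵ m/K
ΔT = g/(α₁L₁+α₂L₂) = 3.75×10⁻³ / 6.01626×10⁻⁵ = 62.331 K
T = 23.7 + 62.331 = 86.031 °C

T = 86.0 °C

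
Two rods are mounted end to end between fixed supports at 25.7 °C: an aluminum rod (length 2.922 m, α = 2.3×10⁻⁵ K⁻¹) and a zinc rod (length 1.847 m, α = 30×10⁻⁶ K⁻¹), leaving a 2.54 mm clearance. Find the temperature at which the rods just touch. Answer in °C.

Gap closes when ΔL₁ + ΔL₂ = 2.54 mm = 2.54×10⁻³ m
(α₁L₁ + α₂L₂)ΔT = g
α₁L₁ + α₂L₂ = 2.3×10⁻⁵×2.922 + 30×10⁻⁶×1.847 = 1.22616×10⁻⁴ m/K
ΔT = 2.54×10⁻³ / 1.22616×10⁻⁴ = 20.715 K
T = 25.7 + 20.715 = 46.415 °C

T = 46.4 °C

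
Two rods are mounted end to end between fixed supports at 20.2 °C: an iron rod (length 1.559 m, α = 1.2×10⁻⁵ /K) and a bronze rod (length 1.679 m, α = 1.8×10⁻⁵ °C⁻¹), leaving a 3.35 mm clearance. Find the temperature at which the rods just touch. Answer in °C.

Gap closes when ΔL₁ + ΔL₂ = 3.35 mm = 3.35×10⁻³ m
(α₁L₁ + α₂L₂)ΔT = g
α₁L₁ + α₂L₂ = 1.2×10⁻⁵×1.559 + 1.8×10⁻⁵×1.679 = 4.893×10⁻⁵ m/K
ΔT = 3.35×10⁻³ / 4.893×10⁻⁵ = 68.465 K
T = 20.2 + 68.465 = 88.665 °C

T = 88.7 °C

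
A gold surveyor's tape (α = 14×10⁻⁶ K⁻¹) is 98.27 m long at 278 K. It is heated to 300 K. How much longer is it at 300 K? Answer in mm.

|ΔT| = |300 − 278| = 22 K
ΔL = αL₀ΔT = (14×10⁻⁶)(98.27)(22) = 3.03×10⁻² m

ΔL = 30.3 mm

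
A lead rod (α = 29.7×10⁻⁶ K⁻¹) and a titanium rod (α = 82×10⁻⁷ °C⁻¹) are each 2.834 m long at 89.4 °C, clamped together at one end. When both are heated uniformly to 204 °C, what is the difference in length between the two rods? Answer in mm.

6.98 mm

ΔT = 114.6 K
lead: ΔL = 29.7×10⁻⁶ × 2.834 m × 114.6 = 9.6459×10⁻³ m = 9.6459 mm
titanium: ΔL = 82×10⁻⁷ × 2.834 m × 114.6 = 2.6632×10⁻³ m = 2.6632 mm
difference = 9.6459 − 2.6632 = 6.9827 mm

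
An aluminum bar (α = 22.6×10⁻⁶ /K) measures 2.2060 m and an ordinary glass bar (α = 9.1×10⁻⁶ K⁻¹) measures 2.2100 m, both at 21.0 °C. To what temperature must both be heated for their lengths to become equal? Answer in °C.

T = 155.5 °C

L₁(1 + α₁ΔT) = L₂(1 + α₂ΔT) ⇒ ΔT = (L₂ − L₁)/(α₁L₁ − α₂L₂)
L₂ − L₁ = 2.2100 − 2.2060 = 4.00×10⁻³ m
α₁L₁ − α₂L₂ = 22.6×10⁻⁶×2.2060 − 9.1×10⁻⁶×2.2100 = 2.97446×10⁻⁵ m/K
ΔT = 4.00×10⁻³ / 2.97446×10⁻⁵ = 134.478 K
T = 21.0 + 134.478 = 155.478 °C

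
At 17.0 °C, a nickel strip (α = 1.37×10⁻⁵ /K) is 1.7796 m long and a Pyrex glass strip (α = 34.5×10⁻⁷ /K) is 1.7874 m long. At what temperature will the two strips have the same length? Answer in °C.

L₁(1 + α₁ΔT) = L₂(1 + α₂ΔT) ⇒ ΔT = (L₂ − L₁)/(α₁L₁ − α₂L₂)
L₂ − L₁ = 1.7874 − 1.7796 = 7.80×10⁻³ m
α₁L₁ − α₂L₂ = 1.37×10⁻⁵×1.7796 − 34.5×10⁻⁷×1.7874 = 1.821399×10⁻⁵ m/K
ΔT = 7.80×10⁻³ / 1.821399×10⁻⁵ = 428.242 K
T = 17.0 + 428.242 = 445.242 °C

T = 445.2 °C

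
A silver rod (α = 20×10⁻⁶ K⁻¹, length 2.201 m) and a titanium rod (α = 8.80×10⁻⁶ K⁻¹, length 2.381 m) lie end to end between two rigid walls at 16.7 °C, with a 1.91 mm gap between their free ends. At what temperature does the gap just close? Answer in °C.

T = 46.1 °C

Gap closes when ΔL₁ + ΔL₂ = 1.91 mm = 1.91×10⁻³ m
(α₁L₁ + α₂L₂)ΔT = g
α₁L₁ + α₂L₂ = 20×10⁻⁶×2.201 + 8.80×10⁻⁶×2.381 = 6.49728×10⁻⁵ m/K
ΔT = 1.91×10⁻³ / 6.49728×10⁻⁵ = 29.397 K
T = 16.7 + 29.397 = 46.097 °C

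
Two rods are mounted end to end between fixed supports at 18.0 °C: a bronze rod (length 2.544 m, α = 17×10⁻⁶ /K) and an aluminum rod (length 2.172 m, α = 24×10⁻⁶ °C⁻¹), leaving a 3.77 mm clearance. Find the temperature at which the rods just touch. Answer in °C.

T = 57.5 °C

Gap closes when ΔL₁ + ΔL₂ = 3.77 mm = 3.77×10⁻³ m
(α₁L₁ + α₂L₂)ΔT = g
α₁L₁ + α₂L₂ = 17×10⁻⁶×2.544 + 24×10⁻⁶×2.172 = 9.5376×10⁻⁵ m/K
ΔT = 3.77×10⁻³ / 9.5376×10⁻⁵ = 39.528 K
T = 18.0 + 39.528 = 57.528 °C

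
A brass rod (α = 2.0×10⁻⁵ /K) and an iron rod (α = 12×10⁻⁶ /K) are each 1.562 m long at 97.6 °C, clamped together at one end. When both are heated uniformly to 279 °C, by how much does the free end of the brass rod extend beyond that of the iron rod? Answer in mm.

ΔT = 181.4 K
brass: ΔL = 2.0×10⁻⁵ × 1.562 m × 181.4 = 5.6669×10⁻³ m = 5.6669 mm
iron: ΔL = 12×10⁻⁶ × 1.562 m × 181.4 = 3.4002×10⁻³ m = 3.4002 mm
difference = 5.6669 − 3.4002 = 2.2667 mm

2.27 mm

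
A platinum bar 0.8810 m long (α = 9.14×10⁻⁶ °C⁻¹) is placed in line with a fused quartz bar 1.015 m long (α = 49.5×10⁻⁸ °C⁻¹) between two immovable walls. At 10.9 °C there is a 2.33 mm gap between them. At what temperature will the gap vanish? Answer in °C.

Gap closes when ΔL₁ + ΔL₂ = 2.33 mm = 2.33×10⁻³ m
(α₁L₁ + α₂L₂)ΔT = g
α₁L₁ + α₂L₂ = 9.14×10⁻⁶×0.8810 + 49.5×10⁻⁸×1.015 = 8.554765×10⁻⁶ m/K
ΔT = 2.33×10⁻³ / 8.554765×10⁻⁶ = 272.36 K
T = 10.9 + 272.36 = 283.26 °C

T = 283 °C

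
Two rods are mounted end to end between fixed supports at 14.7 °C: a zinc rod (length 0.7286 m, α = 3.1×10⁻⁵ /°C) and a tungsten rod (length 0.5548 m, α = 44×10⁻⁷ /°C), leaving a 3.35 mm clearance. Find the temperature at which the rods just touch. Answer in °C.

T = 149 °C

α₁L₁ = 2.25866×10⁻⁵ m/K, α₂L₂ = 2.44112×10⁻⁶ m/K → total 2.502772×10⁻⁵ m/K
ΔT = g/(α₁L₁+α₂L₂) = 3.35×10⁻³ / 2.502772×10⁻⁵ = 133.85 K
T = 14.7 + 133.85 = 148.55 °C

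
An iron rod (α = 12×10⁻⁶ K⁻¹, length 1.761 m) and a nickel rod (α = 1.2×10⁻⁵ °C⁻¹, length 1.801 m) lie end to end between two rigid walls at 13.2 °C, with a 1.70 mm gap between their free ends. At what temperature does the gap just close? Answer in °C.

T = 53.0 °C

Gap closes when ΔL₁ + ΔL₂ = 1.70 mm = 1.70×10⁻³ m
(α₁L₁ + α₂L₂)ΔT = g
α₁L₁ + α₂L₂ = 12×10⁻⁶×1.761 + 1.2×10⁻⁵×1.801 = 4.2744×10⁻⁵ m/K
ΔT = 1.70×10⁻³ / 4.2744×10⁻⁵ = 39.772 K
T = 13.2 + 39.772 = 52.972 °C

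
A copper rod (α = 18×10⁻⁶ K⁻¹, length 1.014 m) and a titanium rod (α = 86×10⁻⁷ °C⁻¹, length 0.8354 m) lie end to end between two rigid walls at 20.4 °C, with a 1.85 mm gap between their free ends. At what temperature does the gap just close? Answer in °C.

T = 93.1 °C

α₁L₁ = 1.8252×10⁻⁵ m/K, α₂L₂ = 7.18444×10⁻⁶ m/K → total 2.543644×10⁻⁵ m/K
ΔT = g/(α₁L₁+α₂L₂) = 1.85×10⁻³ / 2.543644×10⁻⁵ = 72.730 K
T = 20.4 + 72.730 = 93.130 °C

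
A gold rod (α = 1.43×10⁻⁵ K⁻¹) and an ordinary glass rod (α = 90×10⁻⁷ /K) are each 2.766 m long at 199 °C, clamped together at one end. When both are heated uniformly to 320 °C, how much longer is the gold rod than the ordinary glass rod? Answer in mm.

1.77 mm

ΔT = 121 K
gold: ΔL = 1.43×10⁻⁵ × 2.766 m × 121 = 4.7860×10⁻³ m = 4.7860 mm
ordinary glass: ΔL = 90×10⁻⁷ × 2.766 m × 121 = 3.0122×10⁻³ m = 3.0122 mm
difference = 4.7860 − 3.0122 = 1.7738 mm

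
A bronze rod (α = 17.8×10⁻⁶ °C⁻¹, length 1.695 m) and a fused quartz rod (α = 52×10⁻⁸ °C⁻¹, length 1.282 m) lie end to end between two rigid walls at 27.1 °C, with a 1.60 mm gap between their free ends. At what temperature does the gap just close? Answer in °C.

α₁L₁ = 3.0171×10⁻⁵ m/K, α₂L₂ = 6.6664×10⁻⁷ m/K → total 3.083764×10⁻⁵ m/K
ΔT = g/(α₁L₁+α₂L₂) = 1.60×10⁻³ / 3.083764×10⁻⁵ = 51.885 K
T = 27.1 + 51.885 = 78.985 °C

T = 79.0 °C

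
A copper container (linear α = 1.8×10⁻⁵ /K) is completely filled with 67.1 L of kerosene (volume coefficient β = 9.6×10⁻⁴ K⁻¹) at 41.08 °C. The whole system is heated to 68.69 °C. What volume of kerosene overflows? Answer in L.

1.68 L

The container also expands: β_container ≈ 3α = 5.4×10⁻⁵ /K
Net overflow = V₀(β_liq − 3α_cont)ΔT
β − 3α = 9.60×10⁻⁴ − 5.4×10⁻⁵ = 9.06×10⁻⁴ /K; ΔT = 27.61 K
ΔV = 67.1 × 9.06×10⁻⁴ × 27.61 = 1.68 L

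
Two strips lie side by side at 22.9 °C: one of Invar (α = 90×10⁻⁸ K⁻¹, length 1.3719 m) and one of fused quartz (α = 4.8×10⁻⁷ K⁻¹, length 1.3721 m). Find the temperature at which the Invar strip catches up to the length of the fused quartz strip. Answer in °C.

T = 370.1 °C

L₁(1 + α₁ΔT) = L₂(1 + α₂ΔT) ⇒ ΔT = (L₂ − L₁)/(α₁L₁ − α₂L₂)
L₂ − L₁ = 1.3721 − 1.3719 = 2.00×10⁻⁴ m
α₁L₁ − α₂L₂ = 90×10⁻⁸×1.3719 − 4.8×10⁻⁷×1.3721 = 5.76102×10⁻⁷ m/K
ΔT = 2.00×10⁻⁴ / 5.76102×10⁻⁷ = 347.161 K
T = 22.9 + 347.161 = 370.061 °C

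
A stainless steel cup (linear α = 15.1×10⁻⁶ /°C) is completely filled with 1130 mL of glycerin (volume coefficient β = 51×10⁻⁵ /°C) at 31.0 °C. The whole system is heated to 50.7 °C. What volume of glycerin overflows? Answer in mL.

The cup also expands: β_container ≈ 3α = 4.53×10⁻⁵ /K
Net overflow = V₀(β_liq − 3α_cont)ΔT
β − 3α = 5.10×10⁻⁴ − 4.53×10⁻⁵ = 4.647×10⁻⁴ /K; ΔT = 19.7 K
ΔV = 1130 × 4.647×10⁻⁴ × 19.7 = 10.3 mL

10.3 mL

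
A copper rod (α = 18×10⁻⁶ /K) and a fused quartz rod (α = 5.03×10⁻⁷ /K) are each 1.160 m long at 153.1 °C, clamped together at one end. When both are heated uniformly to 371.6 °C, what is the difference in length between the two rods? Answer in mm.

ΔT = 218.5 K
copper: ΔL = 18×10⁻⁶ × 1.160 m × 218.5 = 4.5623×10⁻³ m = 4.5623 mm
fused quartz: ΔL = 5.03×10⁻⁷ × 1.160 m × 218.5 = 1.2749×10⁻⁴ m = 0.12749 mm
difference = 4.5623 − 0.12749 = 4.43481 mm

4.43 mm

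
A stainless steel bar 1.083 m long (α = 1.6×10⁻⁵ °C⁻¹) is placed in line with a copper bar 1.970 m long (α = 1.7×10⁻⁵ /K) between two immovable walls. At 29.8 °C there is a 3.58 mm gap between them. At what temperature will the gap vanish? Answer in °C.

α₁L₁ = 1.7328×10⁻⁵ m/K, α₂L₂ = 3.349×10⁻⁵ m/K → total 5.0818×10⁻⁵ m/K
ΔT = g/(α₁L₁+α₂L₂) = 3.58×10⁻³ / 5.0818×10⁻⁵ = 70.45 K
T = 29.8 + 70.45 = 100.25 °C

T = 100 °C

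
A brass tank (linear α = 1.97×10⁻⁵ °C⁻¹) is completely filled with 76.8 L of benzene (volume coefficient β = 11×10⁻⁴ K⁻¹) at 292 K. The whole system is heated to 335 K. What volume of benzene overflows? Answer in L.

3.44 L

The tank also expands: β_container ≈ 3α = 5.91×10⁻⁵ /K
Net overflow = V₀(β_liq − 3α_cont)ΔT
β − 3α = 1.10×10⁻³ − 5.91×10⁻⁵ = 1.0409×10⁻³ /K; ΔT = 43 K
ΔV = 76.8 × 1.0409×10⁻³ × 43 = 3.44 L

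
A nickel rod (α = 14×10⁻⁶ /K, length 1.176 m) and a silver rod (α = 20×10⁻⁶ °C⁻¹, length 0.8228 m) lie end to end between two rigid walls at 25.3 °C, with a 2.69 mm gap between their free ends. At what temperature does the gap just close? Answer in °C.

T = 107 °C

α₁L₁ = 1.6464×10⁻⁵ m/K, α₂L₂ = 1.6456×10⁻⁵ m/K → total 3.292×10⁻⁵ m/K
ΔT = g/(α₁L₁+α₂L₂) = 2.69×10⁻³ / 3.292×10⁻⁵ = 81.71 K
T = 25.3 + 81.71 = 107.01 °C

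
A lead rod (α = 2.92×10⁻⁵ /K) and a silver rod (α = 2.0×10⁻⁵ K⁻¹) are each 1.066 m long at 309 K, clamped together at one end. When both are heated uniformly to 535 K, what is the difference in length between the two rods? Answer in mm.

2.22 mm

ΔT = 226 K
lead: ΔL = 2.92×10⁻⁵ × 1.066 m × 226 = 7.0347×10⁻³ m = 7.0347 mm
silver: ΔL = 2.0×10⁻⁵ × 1.066 m × 226 = 4.8183×10⁻³ m = 4.8183 mm
difference = 7.0347 − 4.8183 = 2.2164 mm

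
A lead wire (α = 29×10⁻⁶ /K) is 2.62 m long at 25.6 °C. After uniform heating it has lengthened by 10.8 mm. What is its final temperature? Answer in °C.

ΔL = αL₀ΔT ⇒ ΔT = ΔL / (αL₀)
ΔT = 10.8×10⁻³ m / (29×10⁻⁶ × 2.62 m) = 142.14 K
T = 25.6 + 142.14 = 167.74 °C

T = 168 °C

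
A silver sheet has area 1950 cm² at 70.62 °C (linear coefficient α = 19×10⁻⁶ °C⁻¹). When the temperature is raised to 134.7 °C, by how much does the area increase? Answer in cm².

ΔA = 4.75 cm²

Area coefficient ≈ 2α; |ΔT| = 64.08 K
ΔA = 2αA₀ΔT = 2(19×10⁻⁶)(1950)(64.08) = 4.75 cm²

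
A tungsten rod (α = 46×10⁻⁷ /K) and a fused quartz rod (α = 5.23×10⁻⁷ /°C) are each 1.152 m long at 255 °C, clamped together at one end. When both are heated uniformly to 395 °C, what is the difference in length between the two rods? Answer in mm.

ΔT = 140 K
tungsten: ΔL = 46×10⁻⁷ × 1.152 m × 140 = 7.4189×10⁻⁴ m = 0.74189 mm
fused quartz: ΔL = 5.23×10⁻⁷ × 1.152 m × 140 = 8.4349×10⁻⁵ m = 0.084349 mm
difference = 0.74189 − 0.084349 = 0.657541 mm

0.658 mm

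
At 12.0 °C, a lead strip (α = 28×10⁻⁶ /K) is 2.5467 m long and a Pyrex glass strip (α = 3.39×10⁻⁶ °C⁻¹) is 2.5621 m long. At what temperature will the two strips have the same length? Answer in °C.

T = 257.9 °C

L₁(1 + α₁ΔT) = L₂(1 + α₂ΔT) ⇒ ΔT = (L₂ − L₁)/(α₁L₁ − α₂L₂)
L₂ − L₁ = 2.5621 − 2.5467 = 1.54×10⁻² m
α₁L₁ − α₂L₂ = 28×10⁻⁶×2.5467 − 3.39×10⁻⁶×2.5621 = 6.2622081×10⁻⁵ m/K
ΔT = 1.54×10⁻² / 6.2622081×10⁻⁵ = 245.920 K
T = 12.0 + 245.920 = 257.920 °C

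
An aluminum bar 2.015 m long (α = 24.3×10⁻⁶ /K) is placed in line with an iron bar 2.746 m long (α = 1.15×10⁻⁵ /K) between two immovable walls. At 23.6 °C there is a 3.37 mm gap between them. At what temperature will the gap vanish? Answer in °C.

T = 65.4 °C

α₁L₁ = 4.89645×10⁻⁵ m/K, α₂L₂ = 3.1579×10⁻⁵ m/K → total 8.05435×10⁻⁵ m/K
ΔT = g/(α₁L₁+α₂L₂) = 3.37×10⁻³ / 8.05435×10⁻⁵ = 41.841 K
T = 23.6 + 41.841 = 65.441 °C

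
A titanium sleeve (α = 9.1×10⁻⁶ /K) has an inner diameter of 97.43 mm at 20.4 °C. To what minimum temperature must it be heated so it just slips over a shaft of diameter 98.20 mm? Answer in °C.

Required Δd = 98.20 − 97.43 = 0.77 mm
Δd = αd₀ΔT ⇒ ΔT = Δd/(αd₀) = 0.77 / (9.1×10⁻⁶ × 97.43) = 868.47 K
T_min = 20.4 + 868.47 = 888.87 °C

T = 889 °C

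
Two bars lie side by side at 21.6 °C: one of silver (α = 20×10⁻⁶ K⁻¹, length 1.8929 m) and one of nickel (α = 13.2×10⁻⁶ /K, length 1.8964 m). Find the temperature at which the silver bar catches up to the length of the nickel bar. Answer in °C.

T = 294.5 °C

Equal length when α₁L₁ΔT − α₂L₂ΔT = L₂ − L₁ = 3.50×10⁻³ m
α₁L₁ = 3.7858×10⁻⁵, α₂L₂ = 2.503248×10⁻⁵ → Δ(αL) = 1.282552×10⁻⁵ m/K
ΔT = 3.50×10⁻³ / 1.282552×10⁻⁵ = 272.893 K, so T = 21.6 + 272.893 = 294.493 °C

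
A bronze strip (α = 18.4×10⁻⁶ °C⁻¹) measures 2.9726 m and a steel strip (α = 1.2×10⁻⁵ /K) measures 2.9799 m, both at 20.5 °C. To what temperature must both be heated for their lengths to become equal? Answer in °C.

L₁(1 + α₁ΔT) = L₂(1 + α₂ΔT) ⇒ ΔT = (L₂ − L₁)/(α₁L₁ − α₂L₂)
L₂ − L₁ = 2.9799 − 2.9726 = 7.30×10⁻³ m
α₁L₁ − α₂L₂ = 18.4×10⁻⁶×2.9726 − 1.2×10⁻⁵×2.9799 = 1.893704×10⁻⁵ m/K
ΔT = 7.30×10⁻³ / 1.893704×10⁻⁵ = 385.488 K
T = 20.5 + 385.488 = 405.988 °C

T = 406.0 °C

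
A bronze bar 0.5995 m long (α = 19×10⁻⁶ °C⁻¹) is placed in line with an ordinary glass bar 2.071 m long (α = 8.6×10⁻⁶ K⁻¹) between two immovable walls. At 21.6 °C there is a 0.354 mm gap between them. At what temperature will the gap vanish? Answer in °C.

T = 33.7 °C

α₁L₁ = 1.13905×10⁻⁵ m/K, α₂L₂ = 1.78106×10⁻⁵ m/K → total 2.92011×10⁻⁵ m/K
ΔT = g/(α₁L₁+α₂L₂) = 3.54×10⁻⁴ / 2.92011×10⁻⁵ = 12.123 K
T = 21.6 + 12.123 = 33.723 °C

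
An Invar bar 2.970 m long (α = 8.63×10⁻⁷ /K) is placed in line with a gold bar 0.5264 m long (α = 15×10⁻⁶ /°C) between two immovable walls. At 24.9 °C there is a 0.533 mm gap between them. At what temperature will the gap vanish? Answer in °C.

T = 75.9 °C

Gap closes when ΔL₁ + ΔL₂ = 0.533 mm = 5.33×10⁻⁴ m
(α₁L₁ + α₂L₂)ΔT = g
α₁L₁ + α₂L₂ = 8.63×10⁻⁷×2.970 + 15×10⁻⁶×0.5264 = 1.045911×10⁻⁵ m/K
ΔT = 5.33×10⁻⁴ / 1.045911×10⁻⁵ = 50.960 K
T = 24.9 + 50.960 = 75.860 °C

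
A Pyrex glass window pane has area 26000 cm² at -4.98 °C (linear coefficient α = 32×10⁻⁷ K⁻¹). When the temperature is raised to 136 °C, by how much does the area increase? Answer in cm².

Area coefficient ≈ 2α; |ΔT| = 140.98 K
ΔA = 2αA₀ΔT = 2(32×10⁻⁷)(26000)(140.98) = 23.5 cm²

ΔA = 23.5 cm²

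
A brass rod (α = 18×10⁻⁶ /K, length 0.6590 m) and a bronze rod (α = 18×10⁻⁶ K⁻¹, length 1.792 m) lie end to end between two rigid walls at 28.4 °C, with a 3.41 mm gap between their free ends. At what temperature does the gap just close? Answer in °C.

T = 106 °C

α₁L₁ = 1.1862×10⁻⁵ m/K, α₂L₂ = 3.2256×10⁻⁵ m/K → total 4.4118×10⁻⁵ m/K
ΔT = g/(α₁L₁+α₂L₂) = 3.41×10⁻³ / 4.4118×10⁻⁵ = 77.29 K
T = 28.4 + 77.29 = 105.69 °C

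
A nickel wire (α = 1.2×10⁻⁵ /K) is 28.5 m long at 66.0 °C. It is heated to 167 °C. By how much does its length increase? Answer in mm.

ΔL = 34.5 mm

|ΔT| = |167 − 66.0| = 101.0 K
ΔL = αL₀ΔT = (1.2×10⁻⁵)(28.5)(101.0) = 3.45×10⁻² m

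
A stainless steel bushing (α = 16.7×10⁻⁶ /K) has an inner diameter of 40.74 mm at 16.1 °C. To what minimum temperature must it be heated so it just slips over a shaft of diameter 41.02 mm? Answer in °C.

T = 428 °C

Required Δd = 41.02 − 40.74 = 0.28 mm
Δd = αd₀ΔT ⇒ ΔT = Δd/(αd₀) = 0.28 / (16.7×10⁻⁶ × 40.74) = 411.55 K
T_min = 16.1 + 411.55 = 427.65 °C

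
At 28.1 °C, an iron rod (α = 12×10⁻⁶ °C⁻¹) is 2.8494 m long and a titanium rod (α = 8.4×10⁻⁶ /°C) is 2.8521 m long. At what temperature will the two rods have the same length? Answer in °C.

L₁(1 + α₁ΔT) = L₂(1 + α₂ΔT) ⇒ ΔT = (L₂ − L₁)/(α₁L₁ − α₂L₂)
L₂ − L₁ = 2.8521 − 2.8494 = 2.70×10⁻³ m
α₁L₁ − α₂L₂ = 12×10⁻⁶×2.8494 − 8.4×10⁻⁶×2.8521 = 1.023516×10⁻⁵ m/K
ΔT = 2.70×10⁻³ / 1.023516×10⁻⁵ = 263.797 K
T = 28.1 + 263.797 = 291.897 °C

T = 291.9 °C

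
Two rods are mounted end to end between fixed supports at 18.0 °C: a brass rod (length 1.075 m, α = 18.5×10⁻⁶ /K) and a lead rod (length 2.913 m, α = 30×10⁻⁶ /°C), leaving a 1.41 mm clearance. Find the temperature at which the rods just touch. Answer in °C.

Gap closes when ΔL₁ + ΔL₂ = 1.41 mm = 1.41×10⁻³ m
(α₁L₁ + α₂L₂)ΔT = g
α₁L₁ + α₂L₂ = 18.5×10⁻⁶×1.075 + 30×10⁻⁶×2.913 = 1.072775×10⁻⁴ m/K
ΔT = 1.41×10⁻³ / 1.072775×10⁻⁴ = 13.143 K
T = 18.0 + 13.143 = 31.143 °C

T = 31.1 °C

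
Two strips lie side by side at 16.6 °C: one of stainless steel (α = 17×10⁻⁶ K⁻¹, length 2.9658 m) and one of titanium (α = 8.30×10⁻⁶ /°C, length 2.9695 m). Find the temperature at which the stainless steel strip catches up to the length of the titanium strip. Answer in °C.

L₁(1 + α₁ΔT) = L₂(1 + α₂ΔT) ⇒ ΔT = (L₂ − L₁)/(α₁L₁ − α₂L₂)
L₂ − L₁ = 2.9695 − 2.9658 = 3.70×10⁻³ m
α₁L₁ − α₂L₂ = 17×10⁻⁶×2.9658 − 8.30×10⁻⁶×2.9695 = 2.577175×10⁻⁵ m/K
ΔT = 3.70×10⁻³ / 2.577175×10⁻⁵ = 143.568 K
T = 16.6 + 143.568 = 160.168 °C

T = 160.2 °C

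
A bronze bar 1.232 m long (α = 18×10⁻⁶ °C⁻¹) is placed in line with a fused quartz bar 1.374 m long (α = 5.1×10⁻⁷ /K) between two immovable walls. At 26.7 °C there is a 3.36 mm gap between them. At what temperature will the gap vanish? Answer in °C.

α₁L₁ = 2.2176×10⁻⁵ m/K, α₂L₂ = 7.0074×10⁻⁷ m/K → total 2.287674×10⁻⁵ m/K
ΔT = g/(α₁L₁+α₂L₂) = 3.36×10⁻³ / 2.287674×10⁻⁵ = 146.87 K
T = 26.7 + 146.87 = 173.57 °C

T = 174 °C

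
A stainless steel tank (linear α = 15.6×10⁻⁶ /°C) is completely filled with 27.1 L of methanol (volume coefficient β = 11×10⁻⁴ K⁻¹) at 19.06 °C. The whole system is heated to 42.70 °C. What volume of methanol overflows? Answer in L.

0.675 L

The tank also expands: β_container ≈ 3α = 4.68×10⁻⁵ /K
Net overflow = V₀(β_liq − 3α_cont)ΔT
β − 3α = 1.10×10⁻³ − 4.68×10⁻⁵ = 1.0532×10⁻³ /K; ΔT = 23.64 K
ΔV = 27.1 × 1.0532×10⁻³ × 23.64 = 0.675 L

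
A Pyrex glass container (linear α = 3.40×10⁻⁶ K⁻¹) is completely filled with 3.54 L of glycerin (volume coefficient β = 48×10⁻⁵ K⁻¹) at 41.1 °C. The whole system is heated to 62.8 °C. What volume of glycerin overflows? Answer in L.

The container also expands: β_container ≈ 3α = 1.02×10⁻⁵ /K
Net overflow = V₀(β_liq − 3α_cont)ΔT
β − 3α = 4.80×10⁻⁴ − 1.02×10⁻⁵ = 4.698×10⁻⁴ /K; ΔT = 21.7 K
ΔV = 3.54 × 4.698×10⁻⁴ × 21.7 = 0.0361 L

0.0361 L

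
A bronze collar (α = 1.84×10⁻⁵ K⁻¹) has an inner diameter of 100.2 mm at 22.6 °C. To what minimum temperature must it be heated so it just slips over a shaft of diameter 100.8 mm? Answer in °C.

T = 348 °C

Required Δd = 100.8 − 100.2 = 0.6 mm
Δd = αd₀ΔT ⇒ ΔT = Δd/(αd₀) = 0.6 / (1.84×10⁻⁵ × 100.2) = 325.44 K
T_min = 22.6 + 325.44 = 348.04 °C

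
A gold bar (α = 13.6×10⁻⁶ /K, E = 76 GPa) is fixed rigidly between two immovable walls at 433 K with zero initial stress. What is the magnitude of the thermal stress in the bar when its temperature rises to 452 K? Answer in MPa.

Fully constrained: the free strain ε = αΔT is blocked, so σ = Eε = EαΔT.
|ΔT| = 19 K
σ = 76.0×10⁹ × 13.6×10⁻⁶ × 19 = 1.96×10⁷ Pa

σ = 19.6 MPa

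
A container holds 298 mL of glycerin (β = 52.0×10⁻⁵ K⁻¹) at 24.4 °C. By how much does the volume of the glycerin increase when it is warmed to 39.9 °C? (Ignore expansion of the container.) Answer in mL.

ΔV = 2.40 mL

|ΔT| = |39.9 − 24.4| = 15.5 K
ΔV = βV₀ΔT = (52.0×10⁻⁵)(298)(15.5) = 2.40 mL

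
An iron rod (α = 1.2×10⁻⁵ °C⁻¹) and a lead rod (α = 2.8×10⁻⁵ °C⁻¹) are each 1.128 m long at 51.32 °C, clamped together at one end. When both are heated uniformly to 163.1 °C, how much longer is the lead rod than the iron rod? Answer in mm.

2.02 mm

ΔT = 111.78 K
iron: ΔL = 1.2×10⁻⁵ × 1.128 m × 111.78 = 1.5131×10⁻³ m = 1.5131 mm
lead: ΔL = 2.8×10⁻⁵ × 1.128 m × 111.78 = 3.5305×10⁻³ m = 3.5305 mm
difference = 3.5305 − 1.5131 = 2.0174 mm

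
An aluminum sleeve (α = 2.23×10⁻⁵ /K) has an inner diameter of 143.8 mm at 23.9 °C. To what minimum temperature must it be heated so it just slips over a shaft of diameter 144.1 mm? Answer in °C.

T = 117 °C

Required Δd = 144.1 − 143.8 = 0.3 mm
Δd = αd₀ΔT ⇒ ΔT = Δd/(αd₀) = 0.3 / (2.23×10⁻⁵ × 143.8) = 93.55 K
T_min = 23.9 + 93.55 = 117.45 °C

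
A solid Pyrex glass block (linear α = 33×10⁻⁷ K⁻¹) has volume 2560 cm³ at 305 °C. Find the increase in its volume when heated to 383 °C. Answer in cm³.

ΔV = 1.98 cm³

Isotropic solid: β ≈ 3α = 9.9×10⁻⁶ /K; ΔT = 78 K
ΔV = 3αV₀ΔT = 3(33×10⁻⁷)(2560)(78) = 1.98 cm³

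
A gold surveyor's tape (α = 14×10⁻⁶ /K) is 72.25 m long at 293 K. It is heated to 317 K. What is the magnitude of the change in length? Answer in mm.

|ΔT| = |317 − 293| = 24 K
ΔL = αL₀ΔT = (14×10⁻⁶)(72.25)(24) = 2.43×10⁻² m

ΔL = 24.3 mm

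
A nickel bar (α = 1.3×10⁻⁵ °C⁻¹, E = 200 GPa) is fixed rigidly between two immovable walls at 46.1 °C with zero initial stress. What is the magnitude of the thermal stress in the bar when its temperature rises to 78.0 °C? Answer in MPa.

σ = 82.9 MPa

Fully constrained: the free strain ε = αΔT is blocked, so σ = Eε = EαΔT.
|ΔT| = 31.9 K
σ = 200×10⁹ × 1.3×10⁻⁵ × 31.9 = 8.29×10⁷ Pa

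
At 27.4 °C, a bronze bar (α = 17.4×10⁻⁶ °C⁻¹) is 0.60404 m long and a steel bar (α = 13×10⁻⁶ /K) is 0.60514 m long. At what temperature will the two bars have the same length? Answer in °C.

T = 443.5 °C

L₁(1 + α₁ΔT) = L₂(1 + α₂ΔT) ⇒ ΔT = (L₂ − L₁)/(α₁L₁ − α₂L₂)
L₂ − L₁ = 0.60514 − 0.60404 = 1.10×10⁻³ m
α₁L₁ − α₂L₂ = 17.4×10⁻⁶×0.60404 − 13×10⁻⁶×0.60514 = 2.643476×10⁻⁶ m/K
ΔT = 1.10×10⁻³ / 2.643476×10⁻⁶ = 416.119 K
T = 27.4 + 416.119 = 443.519 °C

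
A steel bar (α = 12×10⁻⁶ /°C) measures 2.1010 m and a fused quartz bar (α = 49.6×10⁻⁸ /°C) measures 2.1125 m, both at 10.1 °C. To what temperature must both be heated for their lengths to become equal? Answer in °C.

L₁(1 + α₁ΔT) = L₂(1 + α₂ΔT) ⇒ ΔT = (L₂ − L₁)/(α₁L₁ − α₂L₂)
L₂ − L₁ = 2.1125 − 2.1010 = 1.15×10⁻² m
α₁L₁ − α₂L₂ = 12×10⁻⁶×2.1010 − 49.6×10⁻⁸×2.1125 = 2.41642×10⁻⁵ m/K
ΔT = 1.15×10⁻² / 2.41642×10⁻⁵ = 475.911 K
T = 10.1 + 475.911 = 486.011 °C

T = 486.0 °C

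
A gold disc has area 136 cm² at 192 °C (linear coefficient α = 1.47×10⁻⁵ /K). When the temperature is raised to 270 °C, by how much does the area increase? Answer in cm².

Area coefficient ≈ 2α; |ΔT| = 78 K
ΔA = 2αA₀ΔT = 2(1.47×10⁻⁵)(136)(78) = 0.312 cm²

ΔA = 0.312 cm²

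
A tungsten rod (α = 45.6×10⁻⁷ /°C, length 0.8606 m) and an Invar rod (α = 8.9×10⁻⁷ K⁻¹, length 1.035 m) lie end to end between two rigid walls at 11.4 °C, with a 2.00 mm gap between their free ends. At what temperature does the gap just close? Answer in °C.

α₁L₁ = 3.924336×10⁻⁶ m/K, α₂L₂ = 9.2115×10⁻⁷ m/K → total 4.845486×10⁻⁶ m/K
ΔT = g/(α₁L₁+α₂L₂) = 2.00×10⁻³ / 4.845486×10⁻⁶ = 412.76 K
T = 11.4 + 412.76 = 424.16 °C

T = 424 °C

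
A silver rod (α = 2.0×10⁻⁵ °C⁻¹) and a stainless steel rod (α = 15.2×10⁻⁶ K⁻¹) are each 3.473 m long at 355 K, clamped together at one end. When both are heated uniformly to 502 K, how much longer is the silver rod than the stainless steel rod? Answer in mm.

2.45 mm

ΔT = 147 K
silver: ΔL = 2.0×10⁻⁵ × 3.473 m × 147 = 1.0211×10⁻² m = 10.211 mm
stainless steel: ΔL = 15.2×10⁻⁶ × 3.473 m × 147 = 7.7601×10⁻³ m = 7.7601 mm
difference = 10.211 − 7.7601 = 2.4509 mm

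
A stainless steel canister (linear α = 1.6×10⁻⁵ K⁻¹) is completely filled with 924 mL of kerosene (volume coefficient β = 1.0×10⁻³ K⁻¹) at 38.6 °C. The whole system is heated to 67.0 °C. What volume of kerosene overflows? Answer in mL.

The canister also expands: β_container ≈ 3α = 4.8×10⁻⁵ /K
Net overflow = V₀(β_liq − 3α_cont)ΔT
β − 3α = 1.00×10⁻³ − 4.8×10⁻⁵ = 9.52×10⁻⁴ /K; ΔT = 28.4 K
ΔV = 924 × 9.52×10⁻⁴ × 28.4 = 25.0 mL

25.0 mL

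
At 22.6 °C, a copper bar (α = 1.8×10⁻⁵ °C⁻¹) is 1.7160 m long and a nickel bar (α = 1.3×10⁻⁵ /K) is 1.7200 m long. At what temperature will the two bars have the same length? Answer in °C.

L₁(1 + α₁ΔT) = L₂(1 + α₂ΔT) ⇒ ΔT = (L₂ − L₁)/(α₁L₁ − α₂L₂)
L₂ − L₁ = 1.7200 − 1.7160 = 4.00×10⁻³ m
α₁L₁ − α₂L₂ = 1.8×10⁻⁵×1.7160 − 1.3×10⁻⁵×1.7200 = 8.528×10⁻⁶ m/K
ΔT = 4.00×10⁻³ / 8.528×10⁻⁶ = 469.043 K
T = 22.6 + 469.043 = 491.643 °C

T = 491.6 °C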